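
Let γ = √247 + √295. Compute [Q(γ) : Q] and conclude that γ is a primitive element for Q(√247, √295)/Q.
[Q(γ) : Q] = 4 (equivalently, Q(γ) = Q(√247, √295))

Obviously Q(γ) ⊆ Q(√247, √295), and [Q(√247, √295):Q] = 4 (since 247, 295 are distinct squarefree integers > 1 with 72865 not a perfect square). To show equality we compute the minimal polynomial of γ. From γ = √247 + √295: γ^2 = 247 + 2√(72865) + 295 = 542 + 2√(72865), so γ^2 - 542 = 2√(72865); squaring, (γ^2 - 542)^2 = 4·72865, i.e. γ^4 - 1084γ^2 + 293764 - 291460 = 0, i.e. γ^4 - 1084γ^2 + 2304 = 0. So γ is a root of x^4 - 1084x^2 + 2304. This polynomial is irreducible over Q: it has no rational root (each ±√247 ± √295 is irrational), and any factorization into two quadratics over Q would force √(72865) ∈ Q (pairing opposite roots) or √247, √295 ∈ Q (other pairings), all impossible. Hence [Q(γ):Q] = 4 = [Q(√247, √295):Q], so Q(γ) = Q(√247, √295).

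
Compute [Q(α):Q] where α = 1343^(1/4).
[Q(α):Q] = 4

α is a root of x^4 - 1343. By Eisenstein's criterion at the prime p = 17 (which divides the constant term 1343 but p^2 = 289 does not, since 1343 is squarefree), x^4 - 1343 is irreducible over Q. Hence [Q(α):Q] = 4.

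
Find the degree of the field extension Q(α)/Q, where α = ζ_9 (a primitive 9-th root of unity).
[Q(α):Q] = 6

The minimal polynomial of ζ_9 over Q is the 9-th cyclotomic polynomial Φ_9(x), which is irreducible over Q and has degree φ(9) = 6. Hence [Q(α):Q] = φ(9) = 6.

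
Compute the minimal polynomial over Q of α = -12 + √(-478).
m_α(x) = x^2 + 24x + 622

From α + 12 = √(-478), squaring gives (α + 12)^2 = -478, i.e. α^2 + 24α + 144 = -478, so α^2 + 24α + 622 = 0. The discriminant of x^2 + 24x + 622 is (24)^2 - 4·(622) = 576 - 2488 = -1912, and 4·(-478) is not a perfect square in Q since -478 is squarefree and ≠ 1. Hence x^2 + 24x + 622 is irreducible over Q and is the minimal polynomial of α.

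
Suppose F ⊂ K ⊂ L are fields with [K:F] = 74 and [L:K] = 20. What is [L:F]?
[L:F] = 1480

The tower law says that for any tower of field extensions F ⊂ K ⊂ L with finite degrees, [L:F] = [L:K] · [K:F]. Here this gives [L:F] = 20 · 74 = 1480.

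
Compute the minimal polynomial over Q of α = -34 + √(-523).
m_α(x) = x^2 + 68x + 1679

From α + 34 = √(-523), squaring gives (α + 34)^2 = -523, i.e. α^2 + 68α + 1156 = -523, so α^2 + 68α + 1679 = 0. The discriminant of x^2 + 68x + 1679 is (68)^2 - 4·(1679) = 4624 - 6716 = -2092, and 4·(-523) is not a perfect square in Q since -523 is squarefree and ≠ 1. Hence x^2 + 68x + 1679 is irreducible over Q and is the minimal polynomial of α.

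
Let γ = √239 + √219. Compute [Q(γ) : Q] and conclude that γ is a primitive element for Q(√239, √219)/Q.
[Q(γ) : Q] = 4 (equivalently, Q(γ) = Q(√239, √219))

Obviously Q(γ) ⊆ Q(√239, √219), and [Q(√239, √219):Q] = 4 (since 239, 219 are distinct squarefree integers > 1 with 52341 not a perfect square). To show equality we compute the minimal polynomial of γ. From γ = √239 + √219: γ^2 = 239 + 2√(52341) + 219 = 458 + 2√(52341), so γ^2 - 458 = 2√(52341); squaring, (γ^2 - 458)^2 = 4·52341, i.e. γ^4 - 916γ^2 + 209764 - 209364 = 0, i.e. γ^4 - 916γ^2 + 400 = 0. So γ is a root of x^4 - 916x^2 + 400. This polynomial is irreducible over Q: it has no rational root (each ±√239 ± √219 is irrational), and any factorization into two quadratics over Q would force √(52341) ∈ Q (pairing opposite roots) or √239, √219 ∈ Q (other pairings), all impossible. Hence [Q(γ):Q] = 4 = [Q(√239, √219):Q], so Q(γ) = Q(√239, √219).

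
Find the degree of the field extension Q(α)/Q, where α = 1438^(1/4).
[Q(α):Q] = 4

α is a root of x^4 - 1438. By Eisenstein's criterion at the prime p = 2 (which divides the constant term 1438 but p^2 = 4 does not, since 1438 is squarefree), x^4 - 1438 is irreducible over Q. Hence [Q(α):Q] = 4.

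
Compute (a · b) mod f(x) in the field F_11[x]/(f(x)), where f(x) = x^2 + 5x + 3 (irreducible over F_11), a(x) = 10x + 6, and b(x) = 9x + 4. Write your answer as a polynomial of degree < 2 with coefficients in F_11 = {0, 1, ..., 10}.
a · b ≡ 7x + 7 (mod f(x))

Multiply in F_11[x]: a(x)·b(x) = (10x + 6)·(9x + 4) = 2x^2 + 6x + 2. This has degree ≥ 2, so divide by f(x) over F_11: 2x^2 + 6x + 2 = (2)·(x^2 + 5x + 3) + (7x + 7). Hence a·b ≡ 7x + 7 (mod f). (F_11[x]/(f) is a field with 11^2 = 121 elements since f is irreducible of degree 2.)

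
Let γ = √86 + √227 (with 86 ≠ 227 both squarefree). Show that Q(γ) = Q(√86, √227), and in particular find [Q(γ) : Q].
[Q(γ) : Q] = 4 (equivalently, Q(γ) = Q(√86, √227))

Obviously Q(γ) ⊆ Q(√86, √227), and [Q(√86, √227):Q] = 4 (since 86, 227 are distinct squarefree integers > 1 with 19522 not a perfect square). To show equality we compute the minimal polynomial of γ. From γ = √86 + √227: γ^2 = 86 + 2√(19522) + 227 = 313 + 2√(19522), so γ^2 - 313 = 2√(19522); squaring, (γ^2 - 313)^2 = 4·19522, i.e. γ^4 - 626γ^2 + 97969 - 78088 = 0, i.e. γ^4 - 626γ^2 + 19881 = 0. So γ is a root of x^4 - 626x^2 + 19881. This polynomial is irreducible over Q: it has no rational root (each ±√86 ± √227 is irrational), and any factorization into two quadratics over Q would force √(19522) ∈ Q (pairing opposite roots) or √86, √227 ∈ Q (other pairings), all impossible. Hence [Q(γ):Q] = 4 = [Q(√86, √227):Q], so Q(γ) = Q(√86, √227).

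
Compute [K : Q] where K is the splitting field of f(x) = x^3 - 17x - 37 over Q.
[K : Q] = 6

By the rational root test, any rational root of the monic integer polynomial f(x) = x^3 - 17x - 37 must be an integer dividing the constant term -37, i.e. one of ±{1, 37}. Evaluating: f(1) = -53, f(-1) = -21, f(37) = 49987, f(-37) = -50061; none is 0, so f has no rational root and is therefore irreducible over Q (a cubic with no linear factor over a field is irreducible). For an irreducible cubic, the Galois group is A_3 or S_3 according as the discriminant disc(f) = -4a^3 - 27b^2 = -4·(-17)^3 - 27·(-37)^2 = -17311 is or is not a square in Q. Here disc(f) = -17311 is not a perfect square in Q, so the Galois group of f over Q is not contained in A_3 and must be all of S_3. The splitting field has degree |S_3| = 6 over Q, so [K : Q] = 6.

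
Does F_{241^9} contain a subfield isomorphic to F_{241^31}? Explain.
No: F_{241^31} is not a subfield of F_{241^9}

F_{p^m} embeds in F_{p^n} iff m | n. Here 31 ∤ 9 (since 9 = 0·31 + 9 with remainder 9 ≠ 0), so F_{241^31} is not a subfield of F_{241^9}. Equivalently: if it were, the tower law would give 31 = [F_{241^31}:F_241] dividing [F_{241^9}:F_241] = 9, contradiction.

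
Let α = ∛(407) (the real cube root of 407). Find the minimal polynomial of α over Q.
m_α(x) = x^3 - 407

α satisfies α^3 = 407, so x^3 - 407 annihilates α. By the rational root test, a rational root p/q (in lowest terms) of x^3 - 407 would satisfy p^3 = 407 q^3, forcing q = 1 and p^3 = 407; but 407 is not a perfect cube, contradiction. A monic cubic over Q with no rational root is irreducible (any nontrivial factorization would include a linear factor). Hence x^3 - 407 is the minimal polynomial of α, and in particular [Q(α):Q] = 3.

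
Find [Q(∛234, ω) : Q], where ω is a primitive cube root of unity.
[Q(∛234, ω) : Q] = 6

[Q(∛234):Q] = 3 (min poly x^3 - 234, irreducible since 234 is not a perfect cube). [Q(ω):Q] = 2 (min poly x^2 + x + 1). Since Q(∛234) ⊂ R and ω ∉ R, we have ω ∉ Q(∛234), so x^2 + x + 1 remains irreducible over Q(∛234) and [Q(∛234, ω) : Q(∛234)] = 2. By the tower law, [Q(∛234, ω) : Q] = 3 · 2 = 6. (In fact Q(∛234, ω) is the splitting field of x^3 - 234 over Q.)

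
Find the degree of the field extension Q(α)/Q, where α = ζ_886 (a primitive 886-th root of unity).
[Q(α):Q] = 442

The minimal polynomial of ζ_886 over Q is the 886-th cyclotomic polynomial Φ_886(x), which is irreducible over Q and has degree φ(886) = 442. Hence [Q(α):Q] = φ(886) = 442.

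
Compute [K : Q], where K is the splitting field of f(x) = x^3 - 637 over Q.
[K : Q] = 6

The roots of x^3 - 637 are ∛637, ω∛637, ω^2∛637 where ω = e^(2πi/3) is a primitive cube root of unity, so K = Q(∛637, ω). Now [Q(∛637):Q] = 3 (since 637 is not a perfect cube, x^3 - 637 is irreducible) and [Q(ω):Q] = 2. Both 2 and 3 divide [K:Q], and [K:Q] ≤ 3·2 = 6, so [K:Q] = 6. (Equivalently: Q(∛637) ⊂ R but ω ∉ R, so [K : Q(∛637)] = 2.)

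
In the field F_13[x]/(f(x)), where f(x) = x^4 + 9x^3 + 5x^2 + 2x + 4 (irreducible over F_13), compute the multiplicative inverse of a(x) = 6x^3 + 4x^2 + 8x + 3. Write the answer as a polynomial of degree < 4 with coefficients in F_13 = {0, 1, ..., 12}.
a(x)^(-1) ≡ 3x^3 + 6x^2 + 6x + 4 (mod f(x))

Since f is irreducible over F_13, F_13[x]/(f) is a field and a(x) ≠ 0 has an inverse. Apply the extended Euclidean algorithm to f(x) and a(x) in F_13[x]: f(x) = (11x + 5)·a(x) + (x^2 + 7x + 2);  a(x) = (6x + 1)·(x^2 + 7x + 2) + (2x + 1);  (x^2 + 7x + 2) = (7x)·(2x + 1) + (2). The last nonzero remainder is the constant 2 = gcd(f, a) in F_13. Back-substituting through the division chain expresses 2 = s(x)·a(x) + t(x)·f(x) with s(x) ≡ 6x^3 + 12x^2 + 12x + 8 (mod f), so (6x^3 + 12x^2 + 12x + 8)·a(x) ≡ 2 (mod f). Multiplying by 2^(-1) ≡ 7 in F_13 gives a(x)^(-1) ≡ 7·(6x^3 + 12x^2 + 12x + 8) ≡ 3x^3 + 6x^2 + 6x + 4 (mod f). Check: (6x^3 + 4x^2 + 8x + 3)·(3x^3 + 6x^2 + 6x + 4) = 5x^6 + 9x^5 + 6x^4 + x^3 + 4x^2 + 11x + 12 ≡ 1 (mod x^4 + 9x^3 + 5x^2 + 2x + 4).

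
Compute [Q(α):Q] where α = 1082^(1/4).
[Q(α):Q] = 4

α is a root of x^4 - 1082. By Eisenstein's criterion at the prime p = 2 (which divides the constant term 1082 but p^2 = 4 does not, since 1082 is squarefree), x^4 - 1082 is irreducible over Q. Hence [Q(α):Q] = 4.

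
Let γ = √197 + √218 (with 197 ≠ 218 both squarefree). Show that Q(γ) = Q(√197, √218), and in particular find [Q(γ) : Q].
[Q(γ) : Q] = 4 (equivalently, Q(γ) = Q(√197, √218))

Obviously Q(γ) ⊆ Q(√197, √218), and [Q(√197, √218):Q] = 4 (since 197, 218 are distinct squarefree integers > 1 with 42946 not a perfect square). To show equality we compute the minimal polynomial of γ. From γ = √197 + √218: γ^2 = 197 + 2√(42946) + 218 = 415 + 2√(42946), so γ^2 - 415 = 2√(42946); squaring, (γ^2 - 415)^2 = 4·42946, i.e. γ^4 - 830γ^2 + 172225 - 171784 = 0, i.e. γ^4 - 830γ^2 + 441 = 0. So γ is a root of x^4 - 830x^2 + 441. This polynomial is irreducible over Q: it has no rational root (each ±√197 ± √218 is irrational), and any factorization into two quadratics over Q would force √(42946) ∈ Q (pairing opposite roots) or √197, √218 ∈ Q (other pairings), all impossible. Hence [Q(γ):Q] = 4 = [Q(√197, √218):Q], so Q(γ) = Q(√197, √218).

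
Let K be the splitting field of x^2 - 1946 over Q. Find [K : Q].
[K : Q] = 2

f(x) = x^2 - 1946 factors as (x - √1946)(x + √1946). The splitting field is K = Q(√1946). Since 1946 is squarefree and > 1, it is not a perfect square, so x^2 - 1946 is irreducible over Q and [Q(√1946) : Q] = 2. Hence [K : Q] = 2.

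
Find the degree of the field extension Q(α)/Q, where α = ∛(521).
[Q(α):Q] = 3

The minimal polynomial of α is x^3 - 521, irreducible over Q since 521 is not a perfect cube (so x^3 - 521 has no rational root). Hence [Q(α):Q] = deg(m_α) = 3.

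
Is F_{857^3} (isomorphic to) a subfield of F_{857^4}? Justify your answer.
No: F_{857^3} is not a subfield of F_{857^4}

F_{p^m} embeds in F_{p^n} iff m | n. Here 3 ∤ 4 (since 4 = 1·3 + 1 with remainder 1 ≠ 0), so F_{857^3} is not a subfield of F_{857^4}. Equivalently: if it were, the tower law would give 3 = [F_{857^3}:F_857] dividing [F_{857^4}:F_857] = 4, contradiction.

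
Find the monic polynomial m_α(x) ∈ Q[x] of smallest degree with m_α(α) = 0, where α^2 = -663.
m_α(x) = x^2 + 663

α satisfies α^2 + 663 = 0, so x^2 + 663 annihilates α. Since d = -663 is squarefree and ≠ 1, it is not a perfect square in Q, so x^2 + 663 has no rational root and is therefore irreducible over Q (a degree-2 polynomial over a field is irreducible iff it has no root). Hence m_α(x) = x^2 + 663.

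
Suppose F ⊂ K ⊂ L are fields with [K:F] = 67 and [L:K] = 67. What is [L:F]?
[L:F] = 4489

The tower law says that for any tower of field extensions F ⊂ K ⊂ L with finite degrees, [L:F] = [L:K] · [K:F]. Here this gives [L:F] = 67 · 67 = 4489.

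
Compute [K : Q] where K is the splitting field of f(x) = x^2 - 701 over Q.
[K : Q] = 2

f(x) = x^2 - 701 factors as (x - √701)(x + √701). The splitting field is K = Q(√701). Since 701 is squarefree and > 1, it is not a perfect square, so x^2 - 701 is irreducible over Q and [Q(√701) : Q] = 2. Hence [K : Q] = 2.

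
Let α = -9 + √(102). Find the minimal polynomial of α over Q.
m_α(x) = x^2 + 18x - 21

From α + 9 = √(102), squaring gives (α + 9)^2 = 102, i.e. α^2 + 18α + 81 = 102, so α^2 + 18α - 21 = 0. The discriminant of x^2 + 18x - 21 is (18)^2 - 4·(-21) = 324 + 84 = 408, and 4·(102) is not a perfect square in Q since 102 is squarefree and ≠ 1. Hence x^2 + 18x - 21 is irreducible over Q and is the minimal polynomial of α.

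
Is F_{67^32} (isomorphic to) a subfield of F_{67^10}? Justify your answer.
No: F_{67^32} is not a subfield of F_{67^10}

F_{p^m} embeds in F_{p^n} iff m | n. Here 32 ∤ 10 (since 10 = 0·32 + 10 with remainder 10 ≠ 0), so F_{67^32} is not a subfield of F_{67^10}. Equivalently: if it were, the tower law would give 32 = [F_{67^32}:F_67] dividing [F_{67^10}:F_67] = 10, contradiction.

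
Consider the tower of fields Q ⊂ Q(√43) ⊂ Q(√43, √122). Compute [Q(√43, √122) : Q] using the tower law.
[Q(√43, √122) : Q] = 4

[Q(√43):Q] = 2 (min poly x^2 - 43, irreducible since 43 is squarefree > 1). For the top step, suppose √122 ∈ Q(√43), say √122 = c + d√43 with c, d ∈ Q. Squaring: 122 = c^2 + 43d^2 + 2cd√43. Since √43 ∉ Q this forces 2cd = 0. If d = 0 then √122 = c ∈ Q, contradicting 122 squarefree > 1. If c = 0 then 122 = 43d^2, so 43·122 = (43d)^2 is a perfect square in Q — but 43·122 = 5246 is not a perfect square (since 43 and 122 are distinct squarefree integers). Contradiction. Hence √122 ∉ Q(√43), so x^2 - 122 stays irreducible over Q(√43) and [Q(√43, √122) : Q(√43)] = 2. By the tower law, [Q(√43, √122) : Q] = 2 · 2 = 4.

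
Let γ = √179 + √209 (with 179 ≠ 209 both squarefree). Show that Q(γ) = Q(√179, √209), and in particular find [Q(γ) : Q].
[Q(γ) : Q] = 4 (equivalently, Q(γ) = Q(√179, √209))

Obviously Q(γ) ⊆ Q(√179, √209), and [Q(√179, √209):Q] = 4 (since 179, 209 are distinct squarefree integers > 1 with 37411 not a perfect square). To show equality we compute the minimal polynomial of γ. From γ = √179 + √209: γ^2 = 179 + 2√(37411) + 209 = 388 + 2√(37411), so γ^2 - 388 = 2√(37411); squaring, (γ^2 - 388)^2 = 4·37411, i.e. γ^4 - 776γ^2 + 150544 - 149644 = 0, i.e. γ^4 - 776γ^2 + 900 = 0. So γ is a root of x^4 - 776x^2 + 900. This polynomial is irreducible over Q: it has no rational root (each ±√179 ± √209 is irrational), and any factorization into two quadratics over Q would force √(37411) ∈ Q (pairing opposite roots) or √179, √209 ∈ Q (other pairings), all impossible. Hence [Q(γ):Q] = 4 = [Q(√179, √209):Q], so Q(γ) = Q(√179, √209).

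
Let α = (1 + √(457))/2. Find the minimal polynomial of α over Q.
m_α(x) = x^2 - x - 114

From 2α - 1 = √(457), squaring gives (2α - 1)^2 = 457, i.e. 4α^2 - 4α + 1 = 457, so α^2 - α + (1 - 457)/4 = 0. Since 457 ≡ 1 (mod 4), (1 - 457)/4 = -114 ∈ Z. The polynomial x^2 - x - 114 has discriminant 1 - 4·(-114) = 457, which is not a perfect square in Q (d = 457 is squarefree and ≠ 1), so x^2 - x - 114 is irreducible over Q. It is the minimal polynomial of α.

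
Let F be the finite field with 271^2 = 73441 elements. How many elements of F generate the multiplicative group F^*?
There are φ(73440) = 18432 primitive elements

F_q^* is cyclic of order q - 1 = 73440. A cyclic group of order m has exactly φ(m) generators. Here m = 73440 = 2^5 · 3^3 · 5 · 17, so the number of primitive elements is φ(73440) = 18432.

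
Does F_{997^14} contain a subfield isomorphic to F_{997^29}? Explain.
No: F_{997^29} is not a subfield of F_{997^14}

F_{p^m} embeds in F_{p^n} iff m | n. Here 29 ∤ 14 (since 14 = 0·29 + 14 with remainder 14 ≠ 0), so F_{997^29} is not a subfield of F_{997^14}. Equivalently: if it were, the tower law would give 29 = [F_{997^29}:F_997] dividing [F_{997^14}:F_997] = 14, contradiction.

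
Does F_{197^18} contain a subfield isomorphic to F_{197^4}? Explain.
No: F_{197^4} is not a subfield of F_{197^18}

F_{p^m} embeds in F_{p^n} iff m | n. Here 4 ∤ 18 (since 18 = 4·4 + 2 with remainder 2 ≠ 0), so F_{197^4} is not a subfield of F_{197^18}. Equivalently: if it were, the tower law would give 4 = [F_{197^4}:F_197] dividing [F_{197^18}:F_197] = 18, contradiction.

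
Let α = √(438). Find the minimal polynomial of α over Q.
m_α(x) = x^2 - 438

α satisfies α^2 - 438 = 0, so x^2 - 438 annihilates α. Since d = 438 is squarefree and ≠ 1, it is not a perfect square in Q, so x^2 - 438 has no rational root and is therefore irreducible over Q (a degree-2 polynomial over a field is irreducible iff it has no root). Hence m_α(x) = x^2 - 438.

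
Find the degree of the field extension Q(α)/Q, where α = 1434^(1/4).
[Q(α):Q] = 4

α is a root of x^4 - 1434. By Eisenstein's criterion at the prime p = 2 (which divides the constant term 1434 but p^2 = 4 does not, since 1434 is squarefree), x^4 - 1434 is irreducible over Q. Hence [Q(α):Q] = 4.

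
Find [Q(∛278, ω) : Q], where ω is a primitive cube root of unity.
[Q(∛278, ω) : Q] = 6

[Q(∛278):Q] = 3 (min poly x^3 - 278, irreducible since 278 is not a perfect cube). [Q(ω):Q] = 2 (min poly x^2 + x + 1). Since Q(∛278) ⊂ R and ω ∉ R, we have ω ∉ Q(∛278), so x^2 + x + 1 remains irreducible over Q(∛278) and [Q(∛278, ω) : Q(∛278)] = 2. By the tower law, [Q(∛278, ω) : Q] = 3 · 2 = 6. (In fact Q(∛278, ω) is the splitting field of x^3 - 278 over Q.)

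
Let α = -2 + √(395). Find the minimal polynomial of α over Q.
m_α(x) = x^2 + 4x - 391

From α + 2 = √(395), squaring gives (α + 2)^2 = 395, i.e. α^2 + 4α + 4 = 395, so α^2 + 4α - 391 = 0. The discriminant of x^2 + 4x - 391 is (4)^2 - 4·(-391) = 16 + 1564 = 1580, and 4·(395) is not a perfect square in Q since 395 is squarefree and ≠ 1. Hence x^2 + 4x - 391 is irreducible over Q and is the minimal polynomial of α.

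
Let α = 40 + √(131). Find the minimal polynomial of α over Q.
m_α(x) = x^2 - 80x + 1469

From α - 40 = √(131), squaring gives (α - 40)^2 = 131, i.e. α^2 - 80α + 1600 = 131, so α^2 - 80α + 1469 = 0. The discriminant of x^2 - 80x + 1469 is (-80)^2 - 4·(1469) = 6400 - 5876 = 524, and 4·(131) is not a perfect square in Q since 131 is squarefree and ≠ 1. Hence x^2 - 80x + 1469 is irreducible over Q and is the minimal polynomial of α.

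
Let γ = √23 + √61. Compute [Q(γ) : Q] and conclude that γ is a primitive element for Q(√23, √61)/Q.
[Q(γ) : Q] = 4 (equivalently, Q(γ) = Q(√23, √61))

Obviously Q(γ) ⊆ Q(√23, √61), and [Q(√23, √61):Q] = 4 (since 23, 61 are distinct squarefree integers > 1 with 1403 not a perfect square). To show equality we compute the minimal polynomial of γ. From γ = √23 + √61: γ^2 = 23 + 2√(1403) + 61 = 84 + 2√(1403), so γ^2 - 84 = 2√(1403); squaring, (γ^2 - 84)^2 = 4·1403, i.e. γ^4 - 168γ^2 + 7056 - 5612 = 0, i.e. γ^4 - 168γ^2 + 1444 = 0. So γ is a root of x^4 - 168x^2 + 1444. This polynomial is irreducible over Q: it has no rational root (each ±√23 ± √61 is irrational), and any factorization into two quadratics over Q would force √(1403) ∈ Q (pairing opposite roots) or √23, √61 ∈ Q (other pairings), all impossible. Hence [Q(γ):Q] = 4 = [Q(√23, √61):Q], so Q(γ) = Q(√23, √61).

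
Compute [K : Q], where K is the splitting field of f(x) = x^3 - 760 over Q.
[K : Q] = 6

The roots of x^3 - 760 are ∛760, ω∛760, ω^2∛760 where ω = e^(2πi/3) is a primitive cube root of unity, so K = Q(∛760, ω). Now [Q(∛760):Q] = 3 (since 760 is not a perfect cube, x^3 - 760 is irreducible) and [Q(ω):Q] = 2. Both 2 and 3 divide [K:Q], and [K:Q] ≤ 3·2 = 6, so [K:Q] = 6. (Equivalently: Q(∛760) ⊂ R but ω ∉ R, so [K : Q(∛760)] = 2.)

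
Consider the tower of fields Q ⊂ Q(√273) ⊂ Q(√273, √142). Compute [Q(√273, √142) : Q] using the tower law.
[Q(√273, √142) : Q] = 4

[Q(√273):Q] = 2 (min poly x^2 - 273, irreducible since 273 is squarefree > 1). For the top step, suppose √142 ∈ Q(√273), say √142 = c + d√273 with c, d ∈ Q. Squaring: 142 = c^2 + 273d^2 + 2cd√273. Since √273 ∉ Q this forces 2cd = 0. If d = 0 then √142 = c ∈ Q, contradicting 142 squarefree > 1. If c = 0 then 142 = 273d^2, so 273·142 = (273d)^2 is a perfect square in Q — but 273·142 = 38766 is not a perfect square (since 273 and 142 are distinct squarefree integers). Contradiction. Hence √142 ∉ Q(√273), so x^2 - 142 stays irreducible over Q(√273) and [Q(√273, √142) : Q(√273)] = 2. By the tower law, [Q(√273, √142) : Q] = 2 · 2 = 4.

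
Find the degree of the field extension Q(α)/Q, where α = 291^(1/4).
[Q(α):Q] = 4

α is a root of x^4 - 291. By Eisenstein's criterion at the prime p = 3 (which divides the constant term 291 but p^2 = 9 does not, since 291 is squarefree), x^4 - 291 is irreducible over Q. Hence [Q(α):Q] = 4.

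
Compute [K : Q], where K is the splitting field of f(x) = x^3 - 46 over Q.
[K : Q] = 6

The roots of x^3 - 46 are ∛46, ω∛46, ω^2∛46 where ω = e^(2πi/3) is a primitive cube root of unity, so K = Q(∛46, ω). Now [Q(∛46):Q] = 3 (since 46 is not a perfect cube, x^3 - 46 is irreducible) and [Q(ω):Q] = 2. Both 2 and 3 divide [K:Q], and [K:Q] ≤ 3·2 = 6, so [K:Q] = 6. (Equivalently: Q(∛46) ⊂ R but ω ∉ R, so [K : Q(∛46)] = 2.)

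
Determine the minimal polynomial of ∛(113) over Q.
m_α(x) = x^3 - 113

α satisfies α^3 = 113, so x^3 - 113 annihilates α. By the rational root test, a rational root p/q (in lowest terms) of x^3 - 113 would satisfy p^3 = 113 q^3, forcing q = 1 and p^3 = 113; but 113 is not a perfect cube, contradiction. A monic cubic over Q with no rational root is irreducible (any nontrivial factorization would include a linear factor). Hence x^3 - 113 is the minimal polynomial of α, and in particular [Q(α):Q] = 3.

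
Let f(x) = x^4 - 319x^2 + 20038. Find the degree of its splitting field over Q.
[K : Q] = 4

Solving the quadratic in x^2: x^2 = (319 ± √(319^2 - 4·20038))/2 = (319 ± √21609)/2 = (319 ± 147)/2, giving x^2 = 233 or x^2 = 86. So f(x) = (x^2 - 233)(x^2 - 86) and the roots of f are ±√233, ±√86. Hence the splitting field is K = Q(√233, √86). Since 233 and 86 are distinct squarefree integers > 1, their product 20038 is not a perfect square, so √86 ∉ Q(√233). By the tower law [K:Q] = [Q(√233,√86):Q(√233)] · [Q(√233):Q] = 2 · 2 = 4.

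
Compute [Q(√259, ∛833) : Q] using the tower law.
[Q(√259, ∛833) : Q] = 6

Let L = Q(√259, ∛833). Since Q(√259) ⊂ L and [Q(√259):Q] = 2, the tower law gives 2 | [L:Q]. Likewise Q(∛833) ⊂ L with [Q(∛833):Q] = 3 (because 833 is not a perfect cube), so 3 | [L:Q]. As gcd(2,3) = 1, [L:Q] is divisible by 6. Conversely L is generated over Q by √259 and ∛833, so [L:Q] ≤ 2·3 = 6. Therefore [Q(√259, ∛833) : Q] = 6.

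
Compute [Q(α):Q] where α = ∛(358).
[Q(α):Q] = 3

The minimal polynomial of α is x^3 - 358, irreducible over Q since 358 is not a perfect cube (so x^3 - 358 has no rational root). Hence [Q(α):Q] = deg(m_α) = 3.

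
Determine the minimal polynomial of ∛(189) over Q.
m_α(x) = x^3 - 189

α satisfies α^3 = 189, so x^3 - 189 annihilates α. By the rational root test, a rational root p/q (in lowest terms) of x^3 - 189 would satisfy p^3 = 189 q^3, forcing q = 1 and p^3 = 189; but 189 is not a perfect cube, contradiction. A monic cubic over Q with no rational root is irreducible (any nontrivial factorization would include a linear factor). Hence x^3 - 189 is the minimal polynomial of α, and in particular [Q(α):Q] = 3.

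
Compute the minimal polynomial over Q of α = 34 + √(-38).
m_α(x) = x^2 - 68x + 1194

From α - 34 = √(-38), squaring gives (α - 34)^2 = -38, i.e. α^2 - 68α + 1156 = -38, so α^2 - 68α + 1194 = 0. The discriminant of x^2 - 68x + 1194 is (-68)^2 - 4·(1194) = 4624 - 4776 = -152, and 4·(-38) is not a perfect square in Q since -38 is squarefree and ≠ 1. Hence x^2 - 68x + 1194 is irreducible over Q and is the minimal polynomial of α.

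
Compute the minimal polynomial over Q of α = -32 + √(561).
m_α(x) = x^2 + 64x + 463

From α + 32 = √(561), squaring gives (α + 32)^2 = 561, i.e. α^2 + 64α + 1024 = 561, so α^2 + 64α + 463 = 0. The discriminant of x^2 + 64x + 463 is (64)^2 - 4·(463) = 4096 - 1852 = 2244, and 4·(561) is not a perfect square in Q since 561 is squarefree and ≠ 1. Hence x^2 + 64x + 463 is irreducible over Q and is the minimal polynomial of α.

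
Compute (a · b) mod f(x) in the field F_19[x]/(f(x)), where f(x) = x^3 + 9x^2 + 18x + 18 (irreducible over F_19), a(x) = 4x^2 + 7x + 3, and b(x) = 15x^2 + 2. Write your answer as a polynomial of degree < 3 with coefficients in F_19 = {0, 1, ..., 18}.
a · b ≡ 8 (mod f(x))

Multiply in F_19[x]: a(x)·b(x) = (4x^2 + 7x + 3)·(15x^2 + 2) = 3x^4 + 10x^3 + 15x^2 + 14x + 6. This has degree ≥ 3, so divide by f(x) over F_19: 3x^4 + 10x^3 + 15x^2 + 14x + 6 = (3x + 2)·(x^3 + 9x^2 + 18x + 18) + (8). Hence a·b ≡ 8 (mod f). (F_19[x]/(f) is a field with 19^3 = 6859 elements since f is irreducible of degree 3.)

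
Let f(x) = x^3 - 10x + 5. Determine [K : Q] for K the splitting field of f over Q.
[K : Q] = 6

By the rational root test, any rational root of the monic integer polynomial f(x) = x^3 - 10x + 5 must be an integer dividing the constant term 5, i.e. one of ±{1, 5}. Evaluating: f(1) = -4, f(-1) = 14, f(5) = 80, f(-5) = -70; none is 0, so f has no rational root and is therefore irreducible over Q (a cubic with no linear factor over a field is irreducible). For an irreducible cubic, the Galois group is A_3 or S_3 according as the discriminant disc(f) = -4a^3 - 27b^2 = -4·(-10)^3 - 27·(5)^2 = 3325 is or is not a square in Q. Here disc(f) = 3325 is not a perfect square in Q, so the Galois group of f over Q is not contained in A_3 and must be all of S_3. The splitting field has degree |S_3| = 6 over Q, so [K : Q] = 6.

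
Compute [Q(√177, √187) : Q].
[Q(√177, √187) : Q] = 4

[Q(√177):Q] = 2 (min poly x^2 - 177, irreducible since 177 is squarefree > 1). For the top step, suppose √187 ∈ Q(√177), say √187 = c + d√177 with c, d ∈ Q. Squaring: 187 = c^2 + 177d^2 + 2cd√177. Since √177 ∉ Q this forces 2cd = 0. If d = 0 then √187 = c ∈ Q, contradicting 187 squarefree > 1. If c = 0 then 187 = 177d^2, so 177·187 = (177d)^2 is a perfect square in Q — but 177·187 = 33099 is not a perfect square (since 177 and 187 are distinct squarefree integers). Contradiction. Hence √187 ∉ Q(√177), so x^2 - 187 stays irreducible over Q(√177) and [Q(√177, √187) : Q(√177)] = 2. By the tower law, [Q(√177, √187) : Q] = 2 · 2 = 4.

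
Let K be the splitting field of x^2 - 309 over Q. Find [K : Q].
[K : Q] = 2

f(x) = x^2 - 309 factors as (x - √309)(x + √309). The splitting field is K = Q(√309). Since 309 is squarefree and > 1, it is not a perfect square, so x^2 - 309 is irreducible over Q and [Q(√309) : Q] = 2. Hence [K : Q] = 2.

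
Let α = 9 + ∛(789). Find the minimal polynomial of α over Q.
m_α(x) = x^3 - 27x^2 + 243x - 1518

Set β = α - 9 = ∛(789), so β^3 = 789. Then (α - 9)^3 - 789 = 0, i.e. α is a root of g(x) = (x - 9)^3 - 789 = x^3 - 27x^2 + 243x - 1518. Since g(x) = h(x - 9) where h(x) = x^3 - 789, and h is irreducible over Q (because 789 is not a perfect cube, so h has no rational root, and a monic cubic with no rational root is irreducible), g is also irreducible (irreducibility is preserved under the substitution x → x - 9). Hence m_α(x) = x^3 - 27x^2 + 243x - 1518.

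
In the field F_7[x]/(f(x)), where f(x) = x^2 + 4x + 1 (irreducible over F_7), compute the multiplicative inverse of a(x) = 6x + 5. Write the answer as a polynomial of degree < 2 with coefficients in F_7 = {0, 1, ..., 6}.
a(x)^(-1) ≡ 2x + 4 (mod f(x))

Since f is irreducible over F_7, F_7[x]/(f) is a field and a(x) ≠ 0 has an inverse. Apply the extended Euclidean algorithm to f(x) and a(x) in F_7[x]: f(x) = (6x + 5)·a(x) + (4). The last nonzero remainder is the constant 4 = gcd(f, a) in F_7. Back-substituting through the division chain expresses 4 = s(x)·a(x) + t(x)·f(x) with s(x) ≡ x + 2 (mod f), so (x + 2)·a(x) ≡ 4 (mod f). Multiplying by 4^(-1) ≡ 2 in F_7 gives a(x)^(-1) ≡ 2·(x + 2) ≡ 2x + 4 (mod f). Check: (6x + 5)·(2x + 4) = 5x^2 + 6x + 6 ≡ 1 (mod x^2 + 4x + 1).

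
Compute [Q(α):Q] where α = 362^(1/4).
[Q(α):Q] = 4

α is a root of x^4 - 362. By Eisenstein's criterion at the prime p = 2 (which divides the constant term 362 but p^2 = 4 does not, since 362 is squarefree), x^4 - 362 is irreducible over Q. Hence [Q(α):Q] = 4.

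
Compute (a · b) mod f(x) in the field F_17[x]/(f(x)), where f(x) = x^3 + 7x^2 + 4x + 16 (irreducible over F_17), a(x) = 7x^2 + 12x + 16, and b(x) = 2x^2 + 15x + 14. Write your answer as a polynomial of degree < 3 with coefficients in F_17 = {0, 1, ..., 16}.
a · b ≡ 3x^2 + 9x (mod f(x))

Multiply in F_17[x]: a(x)·b(x) = (7x^2 + 12x + 16)·(2x^2 + 15x + 14) = 14x^4 + 10x^3 + 4x^2 + 3. This has degree ≥ 3, so divide by f(x) over F_17: 14x^4 + 10x^3 + 4x^2 + 3 = (14x + 14)·(x^3 + 7x^2 + 4x + 16) + (3x^2 + 9x). Hence a·b ≡ 3x^2 + 9x (mod f). (F_17[x]/(f) is a field with 17^3 = 4913 elements since f is irreducible of degree 3.)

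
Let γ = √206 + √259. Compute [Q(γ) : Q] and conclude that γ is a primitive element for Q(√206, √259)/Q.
[Q(γ) : Q] = 4 (equivalently, Q(γ) = Q(√206, √259))

Obviously Q(γ) ⊆ Q(√206, √259), and [Q(√206, √259):Q] = 4 (since 206, 259 are distinct squarefree integers > 1 with 53354 not a perfect square). To show equality we compute the minimal polynomial of γ. From γ = √206 + √259: γ^2 = 206 + 2√(53354) + 259 = 465 + 2√(53354), so γ^2 - 465 = 2√(53354); squaring, (γ^2 - 465)^2 = 4·53354, i.e. γ^4 - 930γ^2 + 216225 - 213416 = 0, i.e. γ^4 - 930γ^2 + 2809 = 0. So γ is a root of x^4 - 930x^2 + 2809. This polynomial is irreducible over Q: it has no rational root (each ±√206 ± √259 is irrational), and any factorization into two quadratics over Q would force √(53354) ∈ Q (pairing opposite roots) or √206, √259 ∈ Q (other pairings), all impossible. Hence [Q(γ):Q] = 4 = [Q(√206, √259):Q], so Q(γ) = Q(√206, √259).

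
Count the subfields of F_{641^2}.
F_{641^2} has 2 subfields

The subfields of F_{p^n} are exactly the fields F_{p^d} for d | n (each is the fixed field of the unique index-d subgroup of Gal(F_{p^n}/F_p) ≅ Z/nZ). The divisors of n = 2 are {1, 2}, giving 2 subfields: F_{641^1}, F_{641^2}.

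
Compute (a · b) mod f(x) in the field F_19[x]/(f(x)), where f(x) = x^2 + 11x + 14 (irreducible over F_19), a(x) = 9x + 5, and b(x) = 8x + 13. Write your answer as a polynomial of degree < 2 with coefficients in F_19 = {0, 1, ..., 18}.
a · b ≡ 11x + 7 (mod f(x))

Multiply in F_19[x]: a(x)·b(x) = (9x + 5)·(8x + 13) = 15x^2 + 5x + 8. This has degree ≥ 2, so divide by f(x) over F_19: 15x^2 + 5x + 8 = (15)·(x^2 + 11x + 14) + (11x + 7). Hence a·b ≡ 11x + 7 (mod f). (F_19[x]/(f) is a field with 19^2 = 361 elements since f is irreducible of degree 2.)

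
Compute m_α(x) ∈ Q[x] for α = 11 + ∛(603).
m_α(x) = x^3 - 33x^2 + 363x - 1934

Set β = α - 11 = ∛(603), so β^3 = 603. Then (α - 11)^3 - 603 = 0, i.e. α is a root of g(x) = (x - 11)^3 - 603 = x^3 - 33x^2 + 363x - 1934. Since g(x) = h(x - 11) where h(x) = x^3 - 603, and h is irreducible over Q (because 603 is not a perfect cube, so h has no rational root, and a monic cubic with no rational root is irreducible), g is also irreducible (irreducibility is preserved under the substitution x → x - 11). Hence m_α(x) = x^3 - 33x^2 + 363x - 1934.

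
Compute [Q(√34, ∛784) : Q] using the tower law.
[Q(√34, ∛784) : Q] = 6

Let L = Q(√34, ∛784). Since Q(√34) ⊂ L and [Q(√34):Q] = 2, the tower law gives 2 | [L:Q]. Likewise Q(∛784) ⊂ L with [Q(∛784):Q] = 3 (because 784 is not a perfect cube), so 3 | [L:Q]. As gcd(2,3) = 1, [L:Q] is divisible by 6. Conversely L is generated over Q by √34 and ∛784, so [L:Q] ≤ 2·3 = 6. Therefore [Q(√34, ∛784) : Q] = 6.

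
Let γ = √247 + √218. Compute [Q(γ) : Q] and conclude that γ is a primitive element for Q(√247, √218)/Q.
[Q(γ) : Q] = 4 (equivalently, Q(γ) = Q(√247, √218))

Obviously Q(γ) ⊆ Q(√247, √218), and [Q(√247, √218):Q] = 4 (since 247, 218 are distinct squarefree integers > 1 with 53846 not a perfect square). To show equality we compute the minimal polynomial of γ. From γ = √247 + √218: γ^2 = 247 + 2√(53846) + 218 = 465 + 2√(53846), so γ^2 - 465 = 2√(53846); squaring, (γ^2 - 465)^2 = 4·53846, i.e. γ^4 - 930γ^2 + 216225 - 215384 = 0, i.e. γ^4 - 930γ^2 + 841 = 0. So γ is a root of x^4 - 930x^2 + 841. This polynomial is irreducible over Q: it has no rational root (each ±√247 ± √218 is irrational), and any factorization into two quadratics over Q would force √(53846) ∈ Q (pairing opposite roots) or √247, √218 ∈ Q (other pairings), all impossible. Hence [Q(γ):Q] = 4 = [Q(√247, √218):Q], so Q(γ) = Q(√247, √218).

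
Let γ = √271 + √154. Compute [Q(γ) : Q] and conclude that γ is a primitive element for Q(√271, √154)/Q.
[Q(γ) : Q] = 4 (equivalently, Q(γ) = Q(√271, √154))

Obviously Q(γ) ⊆ Q(√271, √154), and [Q(√271, √154):Q] = 4 (since 271, 154 are distinct squarefree integers > 1 with 41734 not a perfect square). To show equality we compute the minimal polynomial of γ. From γ = √271 + √154: γ^2 = 271 + 2√(41734) + 154 = 425 + 2√(41734), so γ^2 - 425 = 2√(41734); squaring, (γ^2 - 425)^2 = 4·41734, i.e. γ^4 - 850γ^2 + 180625 - 166936 = 0, i.e. γ^4 - 850γ^2 + 13689 = 0. So γ is a root of x^4 - 850x^2 + 13689. This polynomial is irreducible over Q: it has no rational root (each ±√271 ± √154 is irrational), and any factorization into two quadratics over Q would force √(41734) ∈ Q (pairing opposite roots) or √271, √154 ∈ Q (other pairings), all impossible. Hence [Q(γ):Q] = 4 = [Q(√271, √154):Q], so Q(γ) = Q(√271, √154).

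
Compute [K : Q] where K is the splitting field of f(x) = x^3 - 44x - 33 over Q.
[K : Q] = 6

By the rational root test, any rational root of the monic integer polynomial f(x) = x^3 - 44x - 33 must be an integer dividing the constant term -33, i.e. one of ±{1, 3, 11, 33}. Evaluating: f(1) = -76, f(-1) = 10, f(3) = -138, f(-3) = 72, f(11) = 814, f(-11) = -880, f(33) = 34452, f(-33) = -34518; none is 0, so f has no rational root and is therefore irreducible over Q (a cubic with no linear factor over a field is irreducible). For an irreducible cubic, the Galois group is A_3 or S_3 according as the discriminant disc(f) = -4a^3 - 27b^2 = -4·(-44)^3 - 27·(-33)^2 = 311333 is or is not a square in Q. Here disc(f) = 311333 is not a perfect square in Q, so the Galois group of f over Q is not contained in A_3 and must be all of S_3. The splitting field has degree |S_3| = 6 over Q, so [K : Q] = 6.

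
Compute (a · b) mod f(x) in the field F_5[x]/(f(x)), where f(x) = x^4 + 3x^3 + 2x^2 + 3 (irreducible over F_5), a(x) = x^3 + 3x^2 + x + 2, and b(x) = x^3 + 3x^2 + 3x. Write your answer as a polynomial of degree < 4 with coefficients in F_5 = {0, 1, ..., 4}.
a · b ≡ 2x^3 + 2x^2 + 2x + 4 (mod f(x))

Multiply in F_5[x]: a(x)·b(x) = (x^3 + 3x^2 + x + 2)·(x^3 + 3x^2 + 3x) = x^6 + x^5 + 3x^4 + 4x^3 + 4x^2 + x. This has degree ≥ 4, so divide by f(x) over F_5: x^6 + x^5 + 3x^4 + 4x^3 + 4x^2 + x = (x^2 + 3x + 2)·(x^4 + 3x^3 + 2x^2 + 3) + (2x^3 + 2x^2 + 2x + 4). Hence a·b ≡ 2x^3 + 2x^2 + 2x + 4 (mod f). (F_5[x]/(f) is a field with 5^4 = 625 elements since f is irreducible of degree 4.)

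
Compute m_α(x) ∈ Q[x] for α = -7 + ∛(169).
m_α(x) = x^3 + 21x^2 + 147x + 174

Set β = α + 7 = ∛(169), so β^3 = 169. Then (α + 7)^3 - 169 = 0, i.e. α is a root of g(x) = (x + 7)^3 - 169 = x^3 + 21x^2 + 147x + 174. Since g(x) = h(x + 7) where h(x) = x^3 - 169, and h is irreducible over Q (because 169 is not a perfect cube, so h has no rational root, and a monic cubic with no rational root is irreducible), g is also irreducible (irreducibility is preserved under the substitution x → x + 7). Hence m_α(x) = x^3 + 21x^2 + 147x + 174.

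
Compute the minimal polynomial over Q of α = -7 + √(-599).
m_α(x) = x^2 + 14x + 648

From α + 7 = √(-599), squaring gives (α + 7)^2 = -599, i.e. α^2 + 14α + 49 = -599, so α^2 + 14α + 648 = 0. The discriminant of x^2 + 14x + 648 is (14)^2 - 4·(648) = 196 - 2592 = -2396, and 4·(-599) is not a perfect square in Q since -599 is squarefree and ≠ 1. Hence x^2 + 14x + 648 is irreducible over Q and is the minimal polynomial of α.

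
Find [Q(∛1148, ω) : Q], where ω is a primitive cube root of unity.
[Q(∛1148, ω) : Q] = 6

[Q(∛1148):Q] = 3 (min poly x^3 - 1148, irreducible since 1148 is not a perfect cube). [Q(ω):Q] = 2 (min poly x^2 + x + 1). Since Q(∛1148) ⊂ R and ω ∉ R, we have ω ∉ Q(∛1148), so x^2 + x + 1 remains irreducible over Q(∛1148) and [Q(∛1148, ω) : Q(∛1148)] = 2. By the tower law, [Q(∛1148, ω) : Q] = 3 · 2 = 6. (In fact Q(∛1148, ω) is the splitting field of x^3 - 1148 over Q.)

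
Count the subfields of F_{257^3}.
F_{257^3} has 2 subfields

The subfields of F_{p^n} are exactly the fields F_{p^d} for d | n (each is the fixed field of the unique index-d subgroup of Gal(F_{p^n}/F_p) ≅ Z/nZ). The divisors of n = 3 are {1, 3}, giving 2 subfields: F_{257^1}, F_{257^3}.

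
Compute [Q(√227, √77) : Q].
[Q(√227, √77) : Q] = 4

[Q(√227):Q] = 2 (min poly x^2 - 227, irreducible since 227 is squarefree > 1). For the top step, suppose √77 ∈ Q(√227), say √77 = c + d√227 with c, d ∈ Q. Squaring: 77 = c^2 + 227d^2 + 2cd√227. Since √227 ∉ Q this forces 2cd = 0. If d = 0 then √77 = c ∈ Q, contradicting 77 squarefree > 1. If c = 0 then 77 = 227d^2, so 227·77 = (227d)^2 is a perfect square in Q — but 227·77 = 17479 is not a perfect square (since 227 and 77 are distinct squarefree integers). Contradiction. Hence √77 ∉ Q(√227), so x^2 - 77 stays irreducible over Q(√227) and [Q(√227, √77) : Q(√227)] = 2. By the tower law, [Q(√227, √77) : Q] = 2 · 2 = 4.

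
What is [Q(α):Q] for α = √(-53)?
[Q(α):Q] = 2

[Q(α):Q] equals the degree of the minimal polynomial of α. Here α^2 = -53 and x^2 + 53 is irreducible (d = -53 is squarefree, ≠ 1, hence not a square), so deg(m_α) = 2. Thus [Q(α):Q] = 2.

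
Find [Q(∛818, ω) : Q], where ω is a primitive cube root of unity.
[Q(∛818, ω) : Q] = 6

[Q(∛818):Q] = 3 (min poly x^3 - 818, irreducible since 818 is not a perfect cube). [Q(ω):Q] = 2 (min poly x^2 + x + 1). Since Q(∛818) ⊂ R and ω ∉ R, we have ω ∉ Q(∛818), so x^2 + x + 1 remains irreducible over Q(∛818) and [Q(∛818, ω) : Q(∛818)] = 2. By the tower law, [Q(∛818, ω) : Q] = 3 · 2 = 6. (In fact Q(∛818, ω) is the splitting field of x^3 - 818 over Q.)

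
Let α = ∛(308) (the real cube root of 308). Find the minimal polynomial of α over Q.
m_α(x) = x^3 - 308

α satisfies α^3 = 308, so x^3 - 308 annihilates α. By the rational root test, a rational root p/q (in lowest terms) of x^3 - 308 would satisfy p^3 = 308 q^3, forcing q = 1 and p^3 = 308; but 308 is not a perfect cube, contradiction. A monic cubic over Q with no rational root is irreducible (any nontrivial factorization would include a linear factor). Hence x^3 - 308 is the minimal polynomial of α, and in particular [Q(α):Q] = 3.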